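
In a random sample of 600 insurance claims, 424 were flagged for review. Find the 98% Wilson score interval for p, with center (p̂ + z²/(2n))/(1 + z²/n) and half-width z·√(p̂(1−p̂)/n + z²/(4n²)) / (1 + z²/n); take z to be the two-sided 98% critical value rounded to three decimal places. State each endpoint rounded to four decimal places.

(0.6617, 0.7479)

p̂ = 424/600 = 0.70667; z = 2.326, so z² = 5.410276.
1 + z²/n = 1.009017.
Center = (0.70667 + 0.004509)/1.009017 = 0.70482.
Radicand: p̂(1−p̂)/n + z²/(4n²) = 0.000345481 + 0.000003757 = 0.000349238.
Half-width = 2.326·√0.000349238/1.009017 = 0.04308.
Interval: 0.70482 ± 0.04308 → (0.6617, 0.7479).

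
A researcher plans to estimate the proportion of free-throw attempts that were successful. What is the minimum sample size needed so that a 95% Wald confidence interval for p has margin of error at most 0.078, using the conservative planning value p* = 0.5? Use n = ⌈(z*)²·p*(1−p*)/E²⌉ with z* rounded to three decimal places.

z* = 1.960 at the 95% level.
p*(1−p*) = 0.50·0.50 = 0.2500.
(z*)²·p*(1−p*)/E² = 3.841600·0.2500/0.006084 = 157.857.
Rounding up, n = 158.

n = 158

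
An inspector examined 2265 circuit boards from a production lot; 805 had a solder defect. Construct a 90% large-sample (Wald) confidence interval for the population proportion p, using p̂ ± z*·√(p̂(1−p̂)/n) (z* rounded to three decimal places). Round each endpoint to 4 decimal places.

With x = 805 successes in n = 2265, p̂ = 0.35541.
SE(p̂) = √(0.35541·0.64459/2265) = 0.010057.
For 90% confidence, z* = 1.645.
Margin of error: 1.645 × 0.010057 = 0.01654.
So the interval runs from 0.3389 to 0.3720.

(0.3389, 0.3720)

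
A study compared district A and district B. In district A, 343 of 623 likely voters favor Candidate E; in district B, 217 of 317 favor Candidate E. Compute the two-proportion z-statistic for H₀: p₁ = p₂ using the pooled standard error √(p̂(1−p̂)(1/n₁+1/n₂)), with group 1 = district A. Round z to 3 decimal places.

z = -3.957

p̂₁ = 343/623 = 0.55056, p̂₂ = 217/317 = 0.68454.
Pooled p̂ = (343+217)/(623+317) = 560/940 = 0.59574.
Pooled SE = √[0.2408330·0.00475971] ≈ 0.033857.
z = (p̂₁ − p̂₂)/SE = (0.55056 − 0.68454)/0.033857 = -0.13398/0.033857 = -3.957.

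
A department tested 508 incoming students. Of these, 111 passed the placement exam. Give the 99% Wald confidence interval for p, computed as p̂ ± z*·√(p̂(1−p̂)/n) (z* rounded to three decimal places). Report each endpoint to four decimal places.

Sample proportion p̂ = 111/508 = 0.21850.
SE = √(p̂(1−p̂)/n) = √(0.170760/508) = 0.018334.
z* = 2.576 at the 99% level.
Margin of error: 2.576 × 0.018334 = 0.04723.
Interval: 0.21850 ± 0.04723 → (0.1713, 0.2657).

(0.1713, 0.2657)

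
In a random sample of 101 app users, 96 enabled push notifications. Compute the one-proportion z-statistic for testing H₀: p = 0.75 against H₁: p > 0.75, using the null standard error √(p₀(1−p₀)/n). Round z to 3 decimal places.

Sample proportion p̂ = 96/101 = 0.95050.
Under H₀, SE = √(p₀(1−p₀)/n) = √(0.75·0.25/101) = √0.001856436 = 0.043086.
z = (p̂ − p₀)/SE = (0.95050 − 0.75)/0.043086 = 4.653.

z = 4.653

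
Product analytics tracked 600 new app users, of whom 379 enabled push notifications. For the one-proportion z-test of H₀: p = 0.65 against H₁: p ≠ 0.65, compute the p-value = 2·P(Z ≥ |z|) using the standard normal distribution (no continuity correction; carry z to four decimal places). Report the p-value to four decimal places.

With x = 379 successes in n = 600, p̂ = 0.63167.
SE₀ = √(0.65·0.35/600) = 0.019472.
z = (p̂ − p₀)/SE = (379/600 − 0.65)/0.019472 ≈ -0.9415.
From the standard normal, 2·P(Z ≥ |z|) = 0.3464.

p-value = 0.3464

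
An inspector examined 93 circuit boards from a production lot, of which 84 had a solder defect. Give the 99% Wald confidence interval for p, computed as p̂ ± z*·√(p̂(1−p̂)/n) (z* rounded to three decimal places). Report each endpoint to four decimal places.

Sample proportion p̂ = 84/93 = 0.90323.
Standard error of p̂: √(0.087409/93) = √0.000939881 = 0.030657.
z* = 2.576 at the 99% level.
Margin of error: 2.576 × 0.030657 = 0.07897.
Interval: 0.90323 ± 0.07897 → (0.8243, 0.9822).

(0.8243, 0.9822)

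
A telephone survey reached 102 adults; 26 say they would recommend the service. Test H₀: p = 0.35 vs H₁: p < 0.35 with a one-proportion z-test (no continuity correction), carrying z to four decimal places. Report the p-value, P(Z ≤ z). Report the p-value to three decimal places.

p-value = 0.022

The sample proportion is 26/102 = 0.25490.
Null standard error: √(0.35·0.65/102) = √0.002230392 = 0.047227.
z = (p̂ − p₀)/SE = (26/102 − 0.35)/0.047227 ≈ -2.0136.
From the standard normal, P(Z ≤ z) = 0.022.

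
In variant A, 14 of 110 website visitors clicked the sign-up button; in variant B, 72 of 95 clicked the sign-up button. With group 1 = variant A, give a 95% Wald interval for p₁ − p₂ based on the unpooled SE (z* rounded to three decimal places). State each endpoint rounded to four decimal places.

p̂₁ = 0.12727, p̂₂ = 0.75789, so the observed difference is -0.63062.
SE = √(0.001009767 + 0.001931477) = √0.002941244 = 0.054233.
For 95% confidence, z* = 1.960. Margin = 1.960·0.054233 = 0.10630.
Interval: -0.63062 ± 0.10630 → (-0.7369, -0.5243).

(-0.7369, -0.5243)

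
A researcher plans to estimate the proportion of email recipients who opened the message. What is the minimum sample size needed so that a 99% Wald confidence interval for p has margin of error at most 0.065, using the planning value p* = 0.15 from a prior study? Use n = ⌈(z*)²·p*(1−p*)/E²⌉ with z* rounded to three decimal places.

n = 201

For 99% confidence, z* = 2.576.
p*(1−p*) = 0.15·0.85 = 0.1275.
Required n before rounding: 6.635776 × 0.1275 / 0.065² = 200.251.
⌈200.251⌉ = 201.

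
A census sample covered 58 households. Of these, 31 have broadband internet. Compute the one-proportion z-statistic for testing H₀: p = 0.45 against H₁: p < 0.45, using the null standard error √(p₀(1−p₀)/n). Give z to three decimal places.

The sample proportion is 31/58 = 0.53448.
SE₀ = √(0.45·0.55/58) = 0.065324.
z = (p̂ − p₀)/SE = (0.53448 − 0.45)/0.065324 = 1.293.

z = 1.293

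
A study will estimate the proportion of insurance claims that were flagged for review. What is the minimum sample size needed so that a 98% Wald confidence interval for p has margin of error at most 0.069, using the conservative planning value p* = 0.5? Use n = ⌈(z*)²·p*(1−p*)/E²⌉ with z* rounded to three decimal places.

n = 285

z* = 2.326 at the 98% level.
p*(1−p*) = 0.50·0.50 = 0.2500.
Required n before rounding: 5.410276 × 0.2500 / 0.069² = 284.093.
Rounding up, n = 285.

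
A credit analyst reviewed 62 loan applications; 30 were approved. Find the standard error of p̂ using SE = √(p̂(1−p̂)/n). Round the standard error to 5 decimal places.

The sample proportion is 30/62 = 0.48387.
p̂(1−p̂) = 0.48387·0.51613 = 0.249740.
SE = √(0.249740/62) = 0.06347.

SE = 0.06347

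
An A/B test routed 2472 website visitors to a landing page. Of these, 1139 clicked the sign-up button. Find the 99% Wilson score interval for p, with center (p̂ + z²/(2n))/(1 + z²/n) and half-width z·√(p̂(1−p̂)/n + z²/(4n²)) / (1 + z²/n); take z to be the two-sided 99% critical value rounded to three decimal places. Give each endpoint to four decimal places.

(0.4351, 0.4867)

Here p̂ = 1139/2472 = 0.46076 and z = 2.576 (z² = 6.635776).
Denominator 1 + z²/n = 1 + 6.635776/2472 = 1.002684.
Center = (0.46076 + 0.001342)/1.002684 = 0.46087.
Radicand: p̂(1−p̂)/n + z²/(4n²) = 0.000100510 + 0.000000271 = 0.000100781.
Half-width = z·√(radicand)/denom = 2.576·0.010039/1.002684 = 0.02579.
CI: 0.46087 ± 0.02579 = (0.4351, 0.4867).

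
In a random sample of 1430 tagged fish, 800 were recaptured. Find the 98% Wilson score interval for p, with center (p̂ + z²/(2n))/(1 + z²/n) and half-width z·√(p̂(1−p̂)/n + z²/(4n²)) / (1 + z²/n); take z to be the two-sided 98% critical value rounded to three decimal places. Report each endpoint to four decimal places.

Here p̂ = 800/1430 = 0.55944 and z = 2.326 (z² = 5.410276).
1 + z²/n = 1.003783.
Center = (0.55944 + 0.001892)/1.003783 = 0.55922.
Radicand: p̂(1−p̂)/n + z²/(4n²) = 0.000172354 + 0.000000661 = 0.000173015.
Half-width = z·√(radicand)/denom = 2.326·0.013154/1.003783 = 0.03048.
CI: 0.55922 ± 0.03048 = (0.5287, 0.5897).

(0.5287, 0.5897)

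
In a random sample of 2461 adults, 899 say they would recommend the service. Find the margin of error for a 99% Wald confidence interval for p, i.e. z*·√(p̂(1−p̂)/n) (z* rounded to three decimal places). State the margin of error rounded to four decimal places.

ME = 0.0250

p̂ = 899/2461 = 0.36530.
SE = √(p̂(1−p̂)/n) = √(0.231856/2461) = 0.009706.
z* = 2.576 at the 99% level.
ME = 2.576·0.009706 = 0.0250.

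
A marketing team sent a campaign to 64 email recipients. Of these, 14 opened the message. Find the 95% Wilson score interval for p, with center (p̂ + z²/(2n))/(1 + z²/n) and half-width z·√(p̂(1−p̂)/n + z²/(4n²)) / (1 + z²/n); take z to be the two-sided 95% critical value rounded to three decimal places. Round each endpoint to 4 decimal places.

(0.1350, 0.3343)

Here p̂ = 14/64 = 0.21875 and z = 1.960 (z² = 3.841600).
1 + z²/n = 1.060025.
Center = (0.21875 + 0.030012)/1.060025 = 0.23468.
Radicand: p̂(1−p̂)/n + z²/(4n²) = 0.002670288 + 0.000234473 = 0.002904761.
Half-width = 1.960·√0.002904761/1.060025 = 0.09965.
So the interval runs from 0.1350 to 0.3343.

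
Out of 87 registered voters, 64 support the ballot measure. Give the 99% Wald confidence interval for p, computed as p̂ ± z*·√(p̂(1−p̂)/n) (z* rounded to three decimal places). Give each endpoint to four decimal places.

(0.6138, 0.8574)

The sample proportion is 64/87 = 0.73563.
Standard error of p̂: √(0.194477/87) = √0.002235373 = 0.047280.
For 99% confidence, z* = 2.576.
Margin = 2.576·0.047280 = 0.12179.
Interval: 0.73563 ± 0.12179 → (0.6138, 0.8574).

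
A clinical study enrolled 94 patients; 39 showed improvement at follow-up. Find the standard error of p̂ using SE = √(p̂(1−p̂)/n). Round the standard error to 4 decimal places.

p̂ = 39/94 = 0.41489.
p̂(1−p̂) = 0.41489·0.58511 = 0.242756.
Dividing by n and taking the root: √0.002582511 = 0.0508.

SE = 0.0508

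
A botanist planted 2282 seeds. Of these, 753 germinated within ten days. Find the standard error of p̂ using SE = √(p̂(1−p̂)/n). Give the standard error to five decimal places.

SE = 0.00984

With x = 753 successes in n = 2282, p̂ = 0.32997.
p̂(1−p̂) = 0.32997·0.67003 = 0.221090.
SE = √(0.221090/2282) = 0.00984.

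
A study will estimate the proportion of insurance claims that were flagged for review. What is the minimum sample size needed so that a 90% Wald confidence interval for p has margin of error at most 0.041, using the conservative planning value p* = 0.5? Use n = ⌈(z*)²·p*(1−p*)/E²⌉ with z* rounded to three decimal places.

n = 403

The 90% critical value is z* = 1.645.
p*(1−p*) = 0.50·0.50 = 0.2500.
Required n before rounding: 2.706025 × 0.2500 / 0.041² = 402.443.
Rounding up, n = 403.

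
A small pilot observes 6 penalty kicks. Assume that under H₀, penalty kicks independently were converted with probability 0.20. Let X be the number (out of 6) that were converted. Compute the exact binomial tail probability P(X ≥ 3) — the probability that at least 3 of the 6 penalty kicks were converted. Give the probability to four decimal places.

P = 0.0989

X ~ Binomial(n=6, p=0.20).
P(X ≥ 3) = C(6,3)·0.20^3·0.80^3 + C(6,4)·0.20^4·0.80^2 + C(6,5)·0.20^5·0.80^1 + C(6,6)·0.20^6·0.80^0.
= 0.081920 + 0.015360 + 0.001536 + 0.000064 = 0.0989.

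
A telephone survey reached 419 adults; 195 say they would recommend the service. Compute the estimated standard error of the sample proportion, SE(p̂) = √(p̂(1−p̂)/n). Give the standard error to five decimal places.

SE = 0.02437

With x = 195 successes in n = 419, p̂ = 0.46539.
p̂(1−p̂) = 0.248802.
SE = √(0.248802/419) = √0.000593800 = 0.02437.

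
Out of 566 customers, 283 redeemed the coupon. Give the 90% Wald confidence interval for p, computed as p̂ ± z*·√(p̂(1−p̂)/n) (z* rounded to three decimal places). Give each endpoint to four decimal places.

p̂ = 283/566 = 0.50000.
SE(p̂) = √(0.50000·0.50000/566) = 0.021017.
The 90% critical value is z* = 1.645.
Margin of error: 1.645 × 0.021017 = 0.03457.
So the interval runs from 0.4654 to 0.5346.

(0.4654, 0.5346)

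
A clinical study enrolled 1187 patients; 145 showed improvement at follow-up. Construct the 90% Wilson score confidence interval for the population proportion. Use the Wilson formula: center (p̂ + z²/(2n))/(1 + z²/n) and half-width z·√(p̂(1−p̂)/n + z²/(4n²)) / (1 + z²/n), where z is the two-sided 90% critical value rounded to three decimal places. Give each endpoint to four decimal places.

(0.1074, 0.1387)

Here p̂ = 145/1187 = 0.12216 and z = 1.645 (z² = 2.706025).
1 + z²/n = 1.002280.
Center = (0.12216 + 0.001140)/1.002280 = 0.12302.
Radicand: p̂(1−p̂)/n + z²/(4n²) = 0.000090341 + 0.000000480 = 0.000090821.
Half-width = 1.645·√0.000090821/1.002280 = 0.01564.
CI: 0.12302 ± 0.01564 = (0.1074, 0.1387).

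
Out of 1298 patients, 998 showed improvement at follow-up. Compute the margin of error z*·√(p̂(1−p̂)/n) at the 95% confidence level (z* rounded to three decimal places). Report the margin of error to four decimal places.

Sample proportion p̂ = 998/1298 = 0.76888.
SE(p̂) = √(0.76888·0.23112/1298) = 0.011701.
The 95% critical value is z* = 1.960.
So ME = 0.0229.

ME = 0.0229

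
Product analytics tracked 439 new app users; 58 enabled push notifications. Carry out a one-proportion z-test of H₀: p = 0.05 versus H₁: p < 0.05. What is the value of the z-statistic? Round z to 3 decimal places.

z = 7.895

Sample proportion p̂ = 58/439 = 0.13212.
Null standard error: √(0.05·0.95/439) = √0.000108200 = 0.010402.
z = (0.13212 − 0.05)/0.010402 = 0.08212/0.010402 = 7.895.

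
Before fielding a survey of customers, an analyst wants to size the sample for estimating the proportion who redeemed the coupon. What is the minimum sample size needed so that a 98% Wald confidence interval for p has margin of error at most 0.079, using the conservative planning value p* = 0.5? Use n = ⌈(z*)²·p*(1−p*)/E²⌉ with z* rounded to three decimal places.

The 98% critical value is z* = 2.326.
p*(1−p*) = 0.50·0.50 = 0.2500.
(z*)²·p*(1−p*)/E² = 5.410276·0.2500/0.006241 = 216.723.
⌈216.723⌉ = 217.

n = 217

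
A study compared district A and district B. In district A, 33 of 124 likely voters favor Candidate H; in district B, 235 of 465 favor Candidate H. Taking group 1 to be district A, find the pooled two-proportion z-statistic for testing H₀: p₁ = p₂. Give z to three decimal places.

p̂₁ = 33/124 = 0.26613, p̂₂ = 235/465 = 0.50538.
Pooled p̂ = (33+235)/(124+465) = 268/589 = 0.45501.
SE = √[p̂(1−p̂)(1/n₁+1/n₂)] = √[0.45501·0.54499·(1/124+1/465)] ≈ 0.050330.
z = -0.23925/0.050330 = -4.754.

z = -4.754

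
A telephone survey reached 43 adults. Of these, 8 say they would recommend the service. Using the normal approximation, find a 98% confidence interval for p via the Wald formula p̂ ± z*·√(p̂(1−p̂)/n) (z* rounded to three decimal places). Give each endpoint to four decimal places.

Sample proportion p̂ = 8/43 = 0.18605.
SE(p̂) = √(0.18605·0.81395/43) = 0.059344.
z* = 2.326 at the 98% level.
Margin of error: 2.326 × 0.059344 = 0.13803.
Interval: 0.18605 ± 0.13803 → (0.0480, 0.3241).

(0.0480, 0.3241)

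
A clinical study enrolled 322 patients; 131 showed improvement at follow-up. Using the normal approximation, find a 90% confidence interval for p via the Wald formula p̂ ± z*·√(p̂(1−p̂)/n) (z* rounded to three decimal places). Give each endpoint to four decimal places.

p̂ = 131/322 = 0.40683.
Standard error of p̂: √(0.241320/322) = √0.000749440 = 0.027376.
For 90% confidence, z* = 1.645.
Margin of error: 1.645 × 0.027376 = 0.04503.
CI: 0.40683 ± 0.04503 = (0.3618, 0.4519).

(0.3618, 0.4519)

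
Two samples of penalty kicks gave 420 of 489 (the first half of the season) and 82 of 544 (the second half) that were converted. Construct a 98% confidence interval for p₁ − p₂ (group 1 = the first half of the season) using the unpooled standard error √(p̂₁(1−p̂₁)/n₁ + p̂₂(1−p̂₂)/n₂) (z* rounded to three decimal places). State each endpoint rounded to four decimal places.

p̂₁ = 0.85890, p̂₂ = 0.15074, so the observed difference is 0.70816.
SE = √(0.000247840 + 0.000235320) = √0.000483160 = 0.021981.
For 98% confidence, z* = 2.326. Margin = 2.326·0.021981 = 0.05113.
Interval: 0.70816 ± 0.05113 → (0.6570, 0.7593).

(0.6570, 0.7593)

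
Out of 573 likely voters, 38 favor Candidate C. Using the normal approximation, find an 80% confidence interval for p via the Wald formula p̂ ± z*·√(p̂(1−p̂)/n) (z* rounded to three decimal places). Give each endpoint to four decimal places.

(0.0530, 0.0796)

With x = 38 successes in n = 573, p̂ = 0.06632.
SE(p̂) = √(0.06632·0.93368/573) = 0.010395.
z* = 1.282 at the 80% level.
Margin = 1.282·0.010395 = 0.01333.
So the interval runs from 0.0530 to 0.0796.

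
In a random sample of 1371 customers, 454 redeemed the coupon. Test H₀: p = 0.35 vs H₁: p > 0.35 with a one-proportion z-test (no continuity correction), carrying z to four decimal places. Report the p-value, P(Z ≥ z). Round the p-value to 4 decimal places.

The sample proportion is 454/1371 = 0.33115.
Null standard error: √(0.35·0.65/1371) = √0.000165937 = 0.012882.
z = (p̂ − p₀)/SE = (454/1371 − 0.35)/0.012882 ≈ -1.4637.
From the standard normal, P(Z ≥ z) = 0.9284.

p-value = 0.9284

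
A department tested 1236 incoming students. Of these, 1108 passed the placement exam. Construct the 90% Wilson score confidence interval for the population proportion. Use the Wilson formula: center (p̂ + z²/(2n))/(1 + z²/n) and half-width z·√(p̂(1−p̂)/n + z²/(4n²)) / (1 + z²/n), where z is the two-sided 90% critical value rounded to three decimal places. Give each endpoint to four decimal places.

(0.8813, 0.9098)

p̂ = 1108/1236 = 0.89644; z = 1.645, so z² = 2.706025.
Denominator 1 + z²/n = 1 + 2.706025/1236 = 1.002189.
Center = (0.89644 + 0.001095)/1.002189 = 0.89557.
Radicand: p̂(1−p̂)/n + z²/(4n²) = 0.000075109 + 0.000000443 = 0.000075552.
Half-width = 1.645·√0.000075552/1.002189 = 0.01427.
CI: 0.89557 ± 0.01427 = (0.8813, 0.9098).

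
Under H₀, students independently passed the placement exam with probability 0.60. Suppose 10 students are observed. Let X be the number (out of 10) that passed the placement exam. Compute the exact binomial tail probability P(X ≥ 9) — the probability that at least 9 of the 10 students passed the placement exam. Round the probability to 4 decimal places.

P = 0.0464

X ~ Binomial(n=10, p=0.60).
P(X ≥ 9) = C(10,9)·0.60^9·0.40^1 + C(10,10)·0.60^10·0.40^0.
= 0.040311 + 0.006047 = 0.0464.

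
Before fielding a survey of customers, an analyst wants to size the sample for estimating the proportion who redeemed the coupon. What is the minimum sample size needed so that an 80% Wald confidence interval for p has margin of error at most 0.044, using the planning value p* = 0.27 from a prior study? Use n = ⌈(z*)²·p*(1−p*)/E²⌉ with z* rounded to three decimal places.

n = 168

z* = 1.282 at the 80% level.
p*(1−p*) = 0.27·0.73 = 0.1971.
Required n before rounding: 1.643524 × 0.1971 / 0.044² = 167.324.
⌈167.324⌉ = 168.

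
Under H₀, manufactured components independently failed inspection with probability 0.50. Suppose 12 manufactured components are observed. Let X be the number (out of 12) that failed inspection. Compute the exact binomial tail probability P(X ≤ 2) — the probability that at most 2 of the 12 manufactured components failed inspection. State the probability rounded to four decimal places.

P = 0.0193

X ~ Binomial(n=12, p=0.50).
P(X ≤ 2) = C(12,0)·0.50^0·0.50^12 + C(12,1)·0.50^1·0.50^11 + C(12,2)·0.50^2·0.50^10.
= 0.000244 + 0.002930 + 0.016113 = 0.0193.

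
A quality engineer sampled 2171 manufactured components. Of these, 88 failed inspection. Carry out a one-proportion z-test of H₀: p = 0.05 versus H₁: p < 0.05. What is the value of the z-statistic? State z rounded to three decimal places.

With x = 88 successes in n = 2171, p̂ = 0.04053.
Null standard error: √(0.05·0.95/2171) = √0.000021879 = 0.004678.
Test statistic: z = -0.00947/0.004678 = -2.024.

z = -2.024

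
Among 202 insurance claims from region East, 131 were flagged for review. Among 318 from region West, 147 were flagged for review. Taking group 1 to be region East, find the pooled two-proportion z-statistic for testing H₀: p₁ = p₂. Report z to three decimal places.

Sample proportions: p̂₁ = 131/202 = 0.64851 and p̂₂ = 147/318 = 0.46226.
Pooled p̂ = (131+147)/(202+318) = 278/520 = 0.53462.
Pooled SE = √[0.2488018·0.00809515] ≈ 0.044879.
z = (p̂₁ − p̂₂)/SE = (0.64851 − 0.46226)/0.044879 = 0.18625/0.044879 = 4.150.

z = 4.150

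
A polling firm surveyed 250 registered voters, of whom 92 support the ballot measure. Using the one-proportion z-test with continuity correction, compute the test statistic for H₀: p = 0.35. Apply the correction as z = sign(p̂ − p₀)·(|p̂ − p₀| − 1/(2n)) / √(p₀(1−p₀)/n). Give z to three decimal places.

p̂ = 92/250 = 0.36800. p̂ − p₀ = 0.018000.
Continuity correction 1/(2n) = 1/500 = 0.002000.
Corrected numerator: |0.018000| − 0.002000 = 0.016000.
SE₀ = √(0.35·0.65/250) = 0.030166.
z = (+)0.016000/0.030166 = 0.530.

z = 0.530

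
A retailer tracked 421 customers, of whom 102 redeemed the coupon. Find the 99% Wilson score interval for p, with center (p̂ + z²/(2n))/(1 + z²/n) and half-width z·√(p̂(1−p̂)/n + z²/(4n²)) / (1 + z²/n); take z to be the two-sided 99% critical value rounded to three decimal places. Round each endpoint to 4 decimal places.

(0.1928, 0.2998)

p̂ = 102/421 = 0.24228; z = 2.576, so z² = 6.635776.
Denominator 1 + z²/n = 1 + 6.635776/421 = 1.015762.
Adjusted center: (0.24228 + z²/(2n))/1.015762 = 0.24628.
Radicand: p̂(1−p̂)/n + z²/(4n²) = 0.000436058 + 0.000009360 = 0.000445418.
Half-width = 2.576·√0.000445418/1.015762 = 0.05352.
So the interval runs from 0.1928 to 0.2998.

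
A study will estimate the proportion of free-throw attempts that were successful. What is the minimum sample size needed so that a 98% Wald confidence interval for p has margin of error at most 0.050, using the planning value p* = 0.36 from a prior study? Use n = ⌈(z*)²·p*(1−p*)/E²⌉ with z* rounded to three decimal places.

The 98% critical value is z* = 2.326.
p*(1−p*) = 0.36·0.64 = 0.2304.
(z*)²·p*(1−p*)/E² = 5.410276·0.2304/0.002500 = 498.611.
⌈498.611⌉ = 499.

n = 499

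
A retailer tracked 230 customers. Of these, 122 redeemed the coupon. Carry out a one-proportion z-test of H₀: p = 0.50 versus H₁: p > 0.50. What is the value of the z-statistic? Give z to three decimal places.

z = 0.923

Sample proportion p̂ = 122/230 = 0.53043.
SE₀ = √(0.50·0.50/230) = 0.032969.
z = (0.53043 − 0.50)/0.032969 = 0.03043/0.032969 = 0.923.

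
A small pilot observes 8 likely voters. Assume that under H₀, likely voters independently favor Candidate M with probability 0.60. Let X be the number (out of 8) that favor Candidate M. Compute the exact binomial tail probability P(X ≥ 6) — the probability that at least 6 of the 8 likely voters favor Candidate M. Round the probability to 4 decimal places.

P = 0.3154

X is binomial with n = 8 and p = 0.60.
P(X ≥ 6) = C(8,6)·0.60^6·0.40^2 + C(8,7)·0.60^7·0.40^1 + C(8,8)·0.60^8·0.40^0.
= 0.209019 + 0.089580 + 0.016796 = 0.3154.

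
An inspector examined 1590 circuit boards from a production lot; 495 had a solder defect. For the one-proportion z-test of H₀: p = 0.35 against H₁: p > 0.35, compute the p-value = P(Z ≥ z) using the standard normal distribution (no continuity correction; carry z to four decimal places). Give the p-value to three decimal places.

p-value = 0.999

The sample proportion is 495/1590 = 0.31132.
Null standard error: √(0.35·0.65/1590) = √0.000143082 = 0.011962.
Test statistic (full precision, shown to 4 dp): z = (495/1590 − 0.35)/SE₀ ≈ -3.2336.
From the standard normal, P(Z ≥ z) = 0.999.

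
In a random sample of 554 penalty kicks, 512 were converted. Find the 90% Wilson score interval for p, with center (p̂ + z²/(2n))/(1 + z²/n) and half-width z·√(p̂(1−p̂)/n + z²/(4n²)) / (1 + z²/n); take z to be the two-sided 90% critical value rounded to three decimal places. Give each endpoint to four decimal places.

p̂ = 512/554 = 0.92419; z = 1.645, so z² = 2.706025.
Denominator 1 + z²/n = 1 + 2.706025/554 = 1.004885.
Center = (0.92419 + 0.002442)/1.004885 = 0.92213.
Radicand: p̂(1−p̂)/n + z²/(4n²) = 0.000126471 + 0.000002204 = 0.000128675.
Half-width = z·√(radicand)/denom = 1.645·0.011343/1.004885 = 0.01857.
CI: 0.92213 ± 0.01857 = (0.9036, 0.9407).

(0.9036, 0.9407)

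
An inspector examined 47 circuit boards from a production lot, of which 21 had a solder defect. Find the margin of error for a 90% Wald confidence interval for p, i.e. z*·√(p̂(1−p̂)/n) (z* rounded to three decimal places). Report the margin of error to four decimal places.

p̂ = 21/47 = 0.44681.
SE = √(p̂(1−p̂)/n) = √(0.247171/47) = 0.072519.
The 90% critical value is z* = 1.645.
So ME = 0.1193.

ME = 0.1193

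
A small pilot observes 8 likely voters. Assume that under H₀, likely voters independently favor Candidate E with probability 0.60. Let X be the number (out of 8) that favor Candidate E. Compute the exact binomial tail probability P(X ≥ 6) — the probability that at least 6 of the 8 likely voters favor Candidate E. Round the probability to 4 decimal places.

P = 0.3154

X ~ Binomial(n=8, p=0.60).
P(X ≥ 6) = C(8,6)·0.60^6·0.40^2 + C(8,7)·0.60^7·0.40^1 + C(8,8)·0.60^8·0.40^0.
= 0.209019 + 0.089580 + 0.016796 = 0.3154.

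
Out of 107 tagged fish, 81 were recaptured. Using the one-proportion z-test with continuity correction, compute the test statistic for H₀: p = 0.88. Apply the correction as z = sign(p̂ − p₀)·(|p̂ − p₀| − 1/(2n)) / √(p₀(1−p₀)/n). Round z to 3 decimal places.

z = -3.766

Sample proportion p̂ = 81/107 = 0.75701. p̂ − p₀ = -0.122991.
1/(2n) = 0.004673.
Corrected numerator: |-0.122991| − 0.004673 = 0.118318.
Null standard error: √(0.88·0.12/107) = √0.000986916 = 0.031415.
z = (−)0.118318/0.031415 = -3.766.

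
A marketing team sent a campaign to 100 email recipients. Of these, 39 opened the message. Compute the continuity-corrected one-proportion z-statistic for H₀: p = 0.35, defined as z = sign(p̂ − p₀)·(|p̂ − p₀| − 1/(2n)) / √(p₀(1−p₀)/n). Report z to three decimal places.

z = 0.734

p̂ = 39/100 = 0.39000. p̂ − p₀ = 0.040000.
Continuity correction 1/(2n) = 1/200 = 0.005000.
Corrected numerator: |0.040000| − 0.005000 = 0.035000.
Under H₀, SE = √(p₀(1−p₀)/n) = √(0.35·0.65/100) = √0.002275000 = 0.047697.
z = (+)0.035000/0.047697 = 0.734.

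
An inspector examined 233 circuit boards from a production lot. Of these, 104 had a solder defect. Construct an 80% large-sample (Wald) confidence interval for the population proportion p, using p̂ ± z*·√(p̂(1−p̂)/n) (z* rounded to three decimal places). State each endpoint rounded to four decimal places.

(0.4046, 0.4881)

The sample proportion is 104/233 = 0.44635.
SE = √(p̂(1−p̂)/n) = √(0.247122/233) = 0.032567.
z* = 1.282 at the 80% level.
Margin of error: 1.282 × 0.032567 = 0.04175.
So the interval runs from 0.4046 to 0.4881.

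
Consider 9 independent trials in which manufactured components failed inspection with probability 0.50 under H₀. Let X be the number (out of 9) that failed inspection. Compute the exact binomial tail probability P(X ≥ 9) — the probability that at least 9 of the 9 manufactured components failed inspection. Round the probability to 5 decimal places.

X is binomial with n = 9 and p = 0.50.
P(X ≥ 9) = C(9,9)·0.50^9·0.50^0.
= 0.001953 = 0.00195.

P = 0.00195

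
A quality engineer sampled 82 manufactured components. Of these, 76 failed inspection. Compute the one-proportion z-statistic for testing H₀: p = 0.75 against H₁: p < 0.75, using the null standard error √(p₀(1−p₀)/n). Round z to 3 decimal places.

z = 3.698

With x = 76 successes in n = 82, p̂ = 0.92683.
SE₀ = √(0.75·0.25/82) = 0.047818.
Test statistic: z = 0.17683/0.047818 = 3.698.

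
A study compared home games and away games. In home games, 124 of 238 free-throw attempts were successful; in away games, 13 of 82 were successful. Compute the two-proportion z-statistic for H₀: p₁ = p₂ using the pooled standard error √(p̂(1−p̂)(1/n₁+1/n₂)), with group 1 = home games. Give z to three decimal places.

p̂₁ = 124/238 = 0.52101, p̂₂ = 13/82 = 0.15854.
Pooling: p̂ = 137/320 = 0.42812.
Pooled SE = √[0.2448340·0.01639680] ≈ 0.063360.
z = (p̂₁ − p̂₂)/SE = (0.52101 − 0.15854)/0.063360 = 0.36247/0.063360 = 5.721.

z = 5.721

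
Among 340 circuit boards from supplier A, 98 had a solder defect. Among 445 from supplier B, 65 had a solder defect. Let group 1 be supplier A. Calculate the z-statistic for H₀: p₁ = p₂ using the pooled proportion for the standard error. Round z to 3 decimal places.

p̂₁ = 98/340 = 0.28824, p̂₂ = 65/445 = 0.14607.
Pooling: p̂ = 163/785 = 0.20764.
Pooled SE = √[0.1645276·0.00518837] ≈ 0.029217.
z = (p̂₁ − p̂₂)/SE = (0.28824 − 0.14607)/0.029217 = 0.14217/0.029217 = 4.866.

z = 4.866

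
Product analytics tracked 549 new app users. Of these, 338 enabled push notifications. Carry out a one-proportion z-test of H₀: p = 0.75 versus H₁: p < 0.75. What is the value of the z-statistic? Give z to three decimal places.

The sample proportion is 338/549 = 0.61566.
Under H₀, SE = √(p₀(1−p₀)/n) = √(0.75·0.25/549) = √0.000341530 = 0.018481.
z = (0.61566 − 0.75)/0.018481 = -0.13434/0.018481 = -7.269.

z = -7.269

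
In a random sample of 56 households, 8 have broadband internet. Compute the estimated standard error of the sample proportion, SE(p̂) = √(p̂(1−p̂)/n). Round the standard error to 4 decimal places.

SE = 0.0468

With x = 8 successes in n = 56, p̂ = 0.14286.
p̂(1−p̂) = 0.14286·0.85714 = 0.122451.
Dividing by n and taking the root: √0.002186625 = 0.0468.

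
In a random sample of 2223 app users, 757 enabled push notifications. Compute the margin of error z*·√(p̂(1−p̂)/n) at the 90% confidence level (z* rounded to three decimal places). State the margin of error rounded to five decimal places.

ME = 0.01653

With x = 757 successes in n = 2223, p̂ = 0.34053.
Standard error of p̂: √(0.224570/2223) = √0.000101021 = 0.010051.
The 90% critical value is z* = 1.645.
So ME = 0.01653.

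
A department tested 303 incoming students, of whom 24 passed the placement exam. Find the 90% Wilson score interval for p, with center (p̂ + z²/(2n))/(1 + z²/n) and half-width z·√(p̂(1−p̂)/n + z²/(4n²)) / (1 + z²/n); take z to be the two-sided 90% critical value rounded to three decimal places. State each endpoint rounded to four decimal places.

p̂ = 24/303 = 0.07921; z = 1.645, so z² = 2.706025.
1 + z²/n = 1.008931.
Center = (0.07921 + 0.004465)/1.008931 = 0.08293.
Radicand: p̂(1−p̂)/n + z²/(4n²) = 0.000240706 + 0.000007369 = 0.000248075.
Half-width = 1.645·√0.000248075/1.008931 = 0.02568.
So the interval runs from 0.0573 to 0.1086.

(0.0573, 0.1086)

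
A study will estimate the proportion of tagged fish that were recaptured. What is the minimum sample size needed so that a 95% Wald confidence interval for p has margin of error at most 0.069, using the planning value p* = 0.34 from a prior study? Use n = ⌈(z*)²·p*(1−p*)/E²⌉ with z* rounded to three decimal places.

n = 182

z* = 1.960 at the 95% level.
p*(1−p*) = 0.34·0.66 = 0.2244.
Required n before rounding: 3.841600 × 0.2244 / 0.069² = 181.066.
Rounding up, n = 182.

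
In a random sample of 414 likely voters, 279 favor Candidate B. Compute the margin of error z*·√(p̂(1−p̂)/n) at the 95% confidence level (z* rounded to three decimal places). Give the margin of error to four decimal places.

Sample proportion p̂ = 279/414 = 0.67391.
SE(p̂) = √(0.67391·0.32609/414) = 0.023039.
z* = 1.960 at the 95% level.
ME = 1.960·0.023039 = 0.0452.

ME = 0.0452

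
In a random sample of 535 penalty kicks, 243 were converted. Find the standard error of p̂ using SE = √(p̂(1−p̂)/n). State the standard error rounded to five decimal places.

p̂ = 243/535 = 0.45421.
p̂(1−p̂) = 0.45421·0.54579 = 0.247903.
SE = √(0.247903/535) = √0.000463370 = 0.02153.

SE = 0.02153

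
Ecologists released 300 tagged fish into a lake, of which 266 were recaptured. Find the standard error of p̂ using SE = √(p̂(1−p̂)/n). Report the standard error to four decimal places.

p̂ = 266/300 = 0.88667.
p̂(1−p̂) = 0.100486.
SE = √(0.100486/300) = 0.0183.

SE = 0.0183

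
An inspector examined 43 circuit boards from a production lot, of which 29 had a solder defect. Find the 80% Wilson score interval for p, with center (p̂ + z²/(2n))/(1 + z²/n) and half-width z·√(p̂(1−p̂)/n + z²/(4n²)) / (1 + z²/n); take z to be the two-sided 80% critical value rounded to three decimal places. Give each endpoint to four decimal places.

Here p̂ = 29/43 = 0.67442 and z = 1.282 (z² = 1.643524).
Denominator 1 + z²/n = 1 + 1.643524/43 = 1.038221.
Center = (0.67442 + 0.019111)/1.038221 = 0.66800.
Radicand: p̂(1−p̂)/n + z²/(4n²) = 0.005106469 + 0.000222218 = 0.005328687.
Half-width = 1.282·√0.005328687/1.038221 = 0.09014.
CI: 0.66800 ± 0.09014 = (0.5779, 0.7581).

(0.5779, 0.7581)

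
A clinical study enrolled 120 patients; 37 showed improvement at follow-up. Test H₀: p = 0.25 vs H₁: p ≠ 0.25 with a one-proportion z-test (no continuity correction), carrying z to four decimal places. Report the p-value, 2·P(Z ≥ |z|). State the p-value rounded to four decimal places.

p-value = 0.1400

p̂ = 37/120 = 0.30833.
Under H₀, SE = √(p₀(1−p₀)/n) = √(0.25·0.75/120) = √0.001562500 = 0.039528.
Test statistic (full precision, shown to 4 dp): z = (37/120 − 0.25)/SE₀ ≈ 1.4757.
From the standard normal, 2·P(Z ≥ |z|) = 0.1400.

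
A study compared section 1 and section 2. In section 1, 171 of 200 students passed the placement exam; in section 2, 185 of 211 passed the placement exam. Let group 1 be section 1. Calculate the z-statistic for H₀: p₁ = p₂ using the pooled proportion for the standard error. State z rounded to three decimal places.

z = -0.648

p̂₁ = 171/200 = 0.85500, p̂₂ = 185/211 = 0.87678.
Pooling: p̂ = 356/411 = 0.86618.
Pooled SE = √[0.1159122·0.00973934] ≈ 0.033599.
z = -0.02178/0.033599 = -0.648.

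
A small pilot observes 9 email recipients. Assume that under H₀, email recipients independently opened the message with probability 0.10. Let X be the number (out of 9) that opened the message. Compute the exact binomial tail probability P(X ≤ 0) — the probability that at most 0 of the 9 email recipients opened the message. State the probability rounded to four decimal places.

X is binomial with n = 9 and p = 0.10.
P(X ≤ 0) = C(9,0)·0.10^0·0.90^9.
= 0.387420 = 0.3874.

P = 0.3874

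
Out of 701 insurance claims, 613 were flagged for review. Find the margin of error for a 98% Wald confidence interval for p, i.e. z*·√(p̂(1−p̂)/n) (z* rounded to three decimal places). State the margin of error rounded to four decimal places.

With x = 613 successes in n = 701, p̂ = 0.87447.
SE(p̂) = √(0.87447·0.12553/701) = 0.012514.
The 98% critical value is z* = 2.326.
So ME = 0.0291.

ME = 0.0291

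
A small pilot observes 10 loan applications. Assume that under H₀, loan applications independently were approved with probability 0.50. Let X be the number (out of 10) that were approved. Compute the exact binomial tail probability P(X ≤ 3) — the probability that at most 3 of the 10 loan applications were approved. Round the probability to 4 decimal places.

P = 0.1719

X is binomial with n = 10 and p = 0.50.
P(X ≤ 3) = C(10,0)·0.50^0·0.50^10 + C(10,1)·0.50^1·0.50^9 + C(10,2)·0.50^2·0.50^8 + C(10,3)·0.50^3·0.50^7.
= 0.000977 + 0.009766 + 0.043945 + 0.117188 = 0.1719.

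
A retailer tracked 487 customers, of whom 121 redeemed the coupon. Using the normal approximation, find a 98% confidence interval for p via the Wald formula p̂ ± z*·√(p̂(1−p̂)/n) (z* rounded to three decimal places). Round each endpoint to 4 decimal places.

The sample proportion is 121/487 = 0.24846.
Standard error of p̂: √(0.186728/487) = √0.000383424 = 0.019581.
z* = 2.326 at the 98% level.
Margin of error: 2.326 × 0.019581 = 0.04555.
CI: 0.24846 ± 0.04555 = (0.2029, 0.2940).

(0.2029, 0.2940)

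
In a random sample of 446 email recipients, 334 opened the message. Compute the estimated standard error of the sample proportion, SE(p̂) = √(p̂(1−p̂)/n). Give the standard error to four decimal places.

SE = 0.0205

The sample proportion is 334/446 = 0.74888.
p̂(1−p̂) = 0.74888·0.25112 = 0.188059.
SE = √(0.188059/446) = √0.000421657 = 0.0205.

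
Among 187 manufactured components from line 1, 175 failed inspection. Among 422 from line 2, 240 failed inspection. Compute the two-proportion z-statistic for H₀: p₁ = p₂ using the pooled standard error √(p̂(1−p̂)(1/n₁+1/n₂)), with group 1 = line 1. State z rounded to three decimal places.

p̂₁ = 175/187 = 0.93583, p̂₂ = 240/422 = 0.56872.
Pooled p̂ = (175+240)/(187+422) = 415/609 = 0.68144.
SE = √[p̂(1−p̂)(1/n₁+1/n₂)] = √[0.68144·0.31856·(1/187+1/422)] ≈ 0.040930.
z = 0.36711/0.040930 = 8.969.

z = 8.969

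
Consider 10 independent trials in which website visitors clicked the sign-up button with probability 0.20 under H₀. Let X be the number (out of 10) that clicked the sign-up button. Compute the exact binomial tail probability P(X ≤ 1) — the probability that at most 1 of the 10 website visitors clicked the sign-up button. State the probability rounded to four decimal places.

P = 0.3758

X is binomial with n = 10 and p = 0.20.
P(X ≤ 1) = C(10,0)·0.20^0·0.80^10 + C(10,1)·0.20^1·0.80^9.
= 0.107374 + 0.268435 = 0.3758.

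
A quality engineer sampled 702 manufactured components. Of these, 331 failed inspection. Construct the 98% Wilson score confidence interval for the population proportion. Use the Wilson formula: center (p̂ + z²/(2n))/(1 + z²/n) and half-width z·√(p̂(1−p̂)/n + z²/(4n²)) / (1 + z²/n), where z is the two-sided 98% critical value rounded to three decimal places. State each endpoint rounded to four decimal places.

(0.4281, 0.5154)

p̂ = 331/702 = 0.47151; z = 2.326, so z² = 5.410276.
Denominator 1 + z²/n = 1 + 5.410276/702 = 1.007707.
Center = (0.47151 + 0.003853)/1.007707 = 0.47173.
Radicand: p̂(1−p̂)/n + z²/(4n²) = 0.000354969 + 0.000002745 = 0.000357714.
Half-width = 2.326·√0.000357714/1.007707 = 0.04366.
So the interval runs from 0.4281 to 0.5154.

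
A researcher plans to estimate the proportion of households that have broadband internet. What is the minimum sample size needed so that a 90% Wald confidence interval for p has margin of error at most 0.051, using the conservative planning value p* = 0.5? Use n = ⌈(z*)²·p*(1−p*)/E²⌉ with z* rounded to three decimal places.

n = 261

z* = 1.645 at the 90% level.
p*(1−p*) = 0.2500.
(z*)²·p*(1−p*)/E² = 2.706025·0.2500/0.002601 = 260.095.
Rounding up, n = 261.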